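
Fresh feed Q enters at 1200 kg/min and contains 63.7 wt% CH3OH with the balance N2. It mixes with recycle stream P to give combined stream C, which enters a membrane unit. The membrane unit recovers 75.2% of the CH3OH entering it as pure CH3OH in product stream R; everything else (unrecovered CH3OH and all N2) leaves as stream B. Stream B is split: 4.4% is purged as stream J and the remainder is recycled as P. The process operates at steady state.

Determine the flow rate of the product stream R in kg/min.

753.5 kg/min

CH3OH in C: m_A = 1200×0.637 + (1−0.044)·(1−0.752)·m_A, so m_A = 764.4/0.7629 = 1002 kg/min.
Product R = 0.752×1002 = 753.47 kg/min.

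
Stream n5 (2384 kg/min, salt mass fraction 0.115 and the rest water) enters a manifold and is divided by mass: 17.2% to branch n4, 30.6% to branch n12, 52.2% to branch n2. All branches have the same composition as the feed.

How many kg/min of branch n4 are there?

Branch n4 flow = 0.172×2384 = 410.05 kg/min.

410 kg/min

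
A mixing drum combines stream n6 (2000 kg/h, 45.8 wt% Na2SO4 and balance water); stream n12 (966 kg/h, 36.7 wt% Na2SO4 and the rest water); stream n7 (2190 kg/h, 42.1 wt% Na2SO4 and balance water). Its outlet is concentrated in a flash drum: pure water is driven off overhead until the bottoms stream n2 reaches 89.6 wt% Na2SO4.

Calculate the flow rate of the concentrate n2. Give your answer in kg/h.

2447 kg/h

Na2SO4 entering = 2000×0.458 + 966×0.367 + 2190×0.421 = 2192.5 kg/h.
All Na2SO4 reports to n2, so n2 = 2192.5/0.896 = 2447 kg/h.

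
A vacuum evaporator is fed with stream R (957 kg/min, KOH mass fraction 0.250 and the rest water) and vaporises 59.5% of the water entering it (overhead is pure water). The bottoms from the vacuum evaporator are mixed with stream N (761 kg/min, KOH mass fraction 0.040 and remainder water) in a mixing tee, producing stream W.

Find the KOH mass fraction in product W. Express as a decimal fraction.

Vapour removed = 0.595×0.750×957 = 427.06 kg/min; concentrate = 529.94 kg/min.
KOH reaching the mixer = 239.25 (from concentrate) + 761×0.040 = 269.69 kg/min.
Product flow = 529.94 + 761 = 1290.9 kg/min; KOH fraction = 0.209.

0.209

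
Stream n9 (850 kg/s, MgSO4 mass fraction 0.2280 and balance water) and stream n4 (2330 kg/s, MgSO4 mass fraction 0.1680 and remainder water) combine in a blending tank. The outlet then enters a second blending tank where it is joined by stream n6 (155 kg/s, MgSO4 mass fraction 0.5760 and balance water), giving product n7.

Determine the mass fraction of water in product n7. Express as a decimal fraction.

Overall, product flow = 3335 kg/s.
water in = 850×0.772 + 2330×0.832 + 155×0.424 = 2660.5 kg/s.
water fraction in n7 = 0.7977.

0.7977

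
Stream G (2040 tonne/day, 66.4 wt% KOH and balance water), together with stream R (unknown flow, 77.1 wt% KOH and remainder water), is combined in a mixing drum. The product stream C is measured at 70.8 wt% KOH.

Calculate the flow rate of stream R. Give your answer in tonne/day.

1425 tonne/day

Let R be the unknown flow. Total out = 2040 + R.
KOH balance: 1354.6 + 0.771·R = 0.708·(2040 + R)
(0.771 − 0.708)·R = 0.708×2040 − 1354.6 = 89.76
R = 89.76 / 0.063 = 1424.8 tonne/day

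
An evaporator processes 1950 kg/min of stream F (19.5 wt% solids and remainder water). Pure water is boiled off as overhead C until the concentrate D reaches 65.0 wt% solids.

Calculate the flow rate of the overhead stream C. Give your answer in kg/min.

solids is conserved: 1950×0.195 = 380.25 kg/min all reports to the concentrate.
Concentrate = 380.25/(target fraction) = 585 kg/min.
Overhead = 1950 − 585 = 1365 kg/min.

1365 kg/min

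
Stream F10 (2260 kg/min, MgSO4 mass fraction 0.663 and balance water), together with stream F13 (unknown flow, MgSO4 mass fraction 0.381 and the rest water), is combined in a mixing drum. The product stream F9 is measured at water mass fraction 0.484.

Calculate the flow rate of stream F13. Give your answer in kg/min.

2461 kg/min

Let F13 be the unknown flow. Total out = 2260 + F13.
water balance: 761.62 + 0.619·F13 = 0.484·(2260 + F13)
(0.619 − 0.484)·F13 = 0.484×2260 − 761.62 = 332.22
F13 = 332.22 / 0.135 = 2460.9 kg/min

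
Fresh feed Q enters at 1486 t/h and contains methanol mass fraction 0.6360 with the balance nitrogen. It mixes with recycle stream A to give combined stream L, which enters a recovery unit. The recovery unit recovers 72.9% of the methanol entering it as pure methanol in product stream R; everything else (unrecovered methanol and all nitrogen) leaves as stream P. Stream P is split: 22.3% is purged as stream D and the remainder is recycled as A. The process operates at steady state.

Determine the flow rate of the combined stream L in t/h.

nitrogen enters only via Q and leaves only via the purge: 1486×0.364 = 0.223×(nitrogen in P), and the recovery unit passes all nitrogen, so nitrogen in L = nitrogen in P = 2425.6 t/h.
methanol in L: m_A = 1486×0.636 + (1−0.223)·(1−0.729)·m_A, so m_A = 945.1/0.7894 = 1197.2 t/h.
L = 1197.2 + 2425.6 = 3622.8 t/h.

3623 t/h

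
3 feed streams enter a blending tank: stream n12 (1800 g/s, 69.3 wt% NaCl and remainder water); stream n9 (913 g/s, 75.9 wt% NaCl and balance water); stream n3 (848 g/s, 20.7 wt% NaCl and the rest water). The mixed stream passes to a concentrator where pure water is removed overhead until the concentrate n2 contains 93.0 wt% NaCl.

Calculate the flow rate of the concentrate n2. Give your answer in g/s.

2275 g/s

NaCl entering = 1800×0.693 + 913×0.759 + 848×0.207 = 2115.9 g/s.
All NaCl reports to n2, so n2 = 2115.9/0.930 = 2275.2 g/s.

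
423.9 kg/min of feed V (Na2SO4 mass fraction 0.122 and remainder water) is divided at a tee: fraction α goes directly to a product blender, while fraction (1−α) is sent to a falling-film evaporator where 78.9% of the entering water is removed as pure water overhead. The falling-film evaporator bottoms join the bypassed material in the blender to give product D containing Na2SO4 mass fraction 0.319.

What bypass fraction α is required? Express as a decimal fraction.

All 423.9×0.122 = 51.716 kg/min of Na2SO4 reaches D, so D = 51.716/0.319 = 162.12 kg/min and vapour = 261.78 kg/min.
The evaporator receives (1−α)·423.9 of feed at 0.878 water and removes 0.789 of that water:
0.789×0.878×(1−α)×423.9 = 261.78
(1−α) = 261.78/293.65 = 0.8915;  α = 0.1085.

0.109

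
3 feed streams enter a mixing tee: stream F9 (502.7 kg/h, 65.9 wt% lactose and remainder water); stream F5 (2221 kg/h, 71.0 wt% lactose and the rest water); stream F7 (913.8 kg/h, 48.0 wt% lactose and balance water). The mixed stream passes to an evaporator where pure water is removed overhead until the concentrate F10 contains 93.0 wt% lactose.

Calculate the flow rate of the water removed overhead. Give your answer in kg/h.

1114 kg/h

lactose entering = 502.7×0.659 + 2221×0.710 + 913.8×0.480 = 2346.8 kg/h.
All lactose reports to F10, so F10 = 2346.8/0.930 = 2523.5 kg/h.
Total feed = 3637.5 kg/h; overhead = 3637.5 − 2523.5 = 1114 kg/h.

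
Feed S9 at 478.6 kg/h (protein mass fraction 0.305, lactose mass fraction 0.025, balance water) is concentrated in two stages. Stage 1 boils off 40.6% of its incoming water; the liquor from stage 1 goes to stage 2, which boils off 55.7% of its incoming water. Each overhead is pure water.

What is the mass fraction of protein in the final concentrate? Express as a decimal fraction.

water in feed = 478.6×0.670 = 320.66 kg/h.
After stage 1: water left = (1−0.406)×320.66 = 190.47; stream total = 348.41 kg/h.
After stage 2: water left = (1−0.557)×190.47 = 84.38; final concentrate = 242.32 kg/h.
protein fraction = 145.97/242.32 = 0.602.

0.602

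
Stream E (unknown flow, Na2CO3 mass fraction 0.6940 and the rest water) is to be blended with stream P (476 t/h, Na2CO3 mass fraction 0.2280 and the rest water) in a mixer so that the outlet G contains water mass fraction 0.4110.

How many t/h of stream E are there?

Let E be the unknown flow. Total out = 476 + E.
water balance: 367.47 + 0.306·E = 0.411·(476 + E)
(0.306 − 0.411)·E = 0.411×476 − 367.47 = -171.84
E = -171.84 / -0.105 = 1636.5 t/h

1637 t/h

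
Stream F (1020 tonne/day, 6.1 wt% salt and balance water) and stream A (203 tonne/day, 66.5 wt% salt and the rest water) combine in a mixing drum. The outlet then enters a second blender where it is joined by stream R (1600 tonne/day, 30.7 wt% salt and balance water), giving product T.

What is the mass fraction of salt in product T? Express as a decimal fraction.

Overall, product flow = 2823 tonne/day.
salt in = 1020×0.061 + 203×0.665 + 1600×0.307 = 688.41 tonne/day.
salt fraction in T = 0.2439.

0.2439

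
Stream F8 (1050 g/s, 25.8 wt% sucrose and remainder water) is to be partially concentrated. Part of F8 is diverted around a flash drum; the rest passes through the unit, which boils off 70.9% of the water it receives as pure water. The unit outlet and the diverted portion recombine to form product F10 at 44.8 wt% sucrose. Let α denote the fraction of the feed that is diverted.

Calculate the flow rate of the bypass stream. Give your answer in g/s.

203.5 g/s

All 1050×0.258 = 270.9 g/s of sucrose reaches F10, so F10 = 270.9/0.448 = 604.69 g/s and vapour = 445.31 g/s.
The evaporator receives (1−α)·1050 of feed at 0.742 water and removes 0.709 of that water:
0.709×0.742×(1−α)×1050 = 445.31
(1−α) = 445.31/552.38 = 0.8062;  α = 0.1938.
Bypass flow = 0.1938×1050 = 203.52 g/s.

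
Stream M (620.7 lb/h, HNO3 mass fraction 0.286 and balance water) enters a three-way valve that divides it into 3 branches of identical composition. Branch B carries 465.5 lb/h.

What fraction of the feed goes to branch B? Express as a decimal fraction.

Fraction to B = 465.5/620.7 = 0.7500.

0.750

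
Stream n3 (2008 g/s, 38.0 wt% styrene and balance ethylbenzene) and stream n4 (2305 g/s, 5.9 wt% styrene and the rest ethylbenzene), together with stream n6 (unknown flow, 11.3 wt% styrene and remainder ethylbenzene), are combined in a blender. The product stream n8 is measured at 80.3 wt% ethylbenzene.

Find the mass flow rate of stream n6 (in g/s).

587.8 g/s

Let n6 be the unknown flow. Total out = 4313 + n6.
ethylbenzene balance: 3414 + 0.887·n6 = 0.803·(4313 + n6)
(0.887 − 0.803)·n6 = 0.803×4313 − 3414 = 49.374
n6 = 49.374 / 0.084 = 587.79 g/s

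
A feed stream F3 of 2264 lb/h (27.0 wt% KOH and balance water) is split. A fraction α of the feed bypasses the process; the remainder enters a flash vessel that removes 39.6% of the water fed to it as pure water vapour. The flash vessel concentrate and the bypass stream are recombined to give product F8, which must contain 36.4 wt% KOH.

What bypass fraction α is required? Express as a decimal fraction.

All 2264×0.270 = 611.28 lb/h of KOH reaches F8, so F8 = 611.28/0.364 = 1679.3 lb/h and vapour = 584.66 lb/h.
The evaporator receives (1−α)·2264 of feed at 0.730 water and removes 0.396 of that water:
0.396×0.730×(1−α)×2264 = 584.66
(1−α) = 584.66/654.48 = 0.8933;  α = 0.1067.

0.107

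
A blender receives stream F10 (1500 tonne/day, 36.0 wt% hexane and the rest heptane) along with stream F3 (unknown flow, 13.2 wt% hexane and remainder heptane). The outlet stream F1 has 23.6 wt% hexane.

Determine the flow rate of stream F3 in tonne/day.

Let F3 be the unknown flow. Total out = 1500 + F3.
hexane balance: 540 + 0.132·F3 = 0.236·(1500 + F3)
(0.132 − 0.236)·F3 = 0.236×1500 − 540 = -186
F3 = -186 / -0.104 = 1788.5 tonne/day

1788 tonne/day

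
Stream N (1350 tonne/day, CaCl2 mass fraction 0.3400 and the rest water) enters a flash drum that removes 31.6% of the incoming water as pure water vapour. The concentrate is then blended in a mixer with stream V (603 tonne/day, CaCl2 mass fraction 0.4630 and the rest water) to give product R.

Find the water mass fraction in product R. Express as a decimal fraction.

0.5584

Vapour removed = 0.316×0.660×1350 = 281.56 tonne/day; concentrate = 1068.4 tonne/day.
water reaching the mixer = 609.44 (from concentrate) + 603×0.537 = 933.25 tonne/day.
Product flow = 1068.4 + 603 = 1671.4 tonne/day; water fraction = 0.5584.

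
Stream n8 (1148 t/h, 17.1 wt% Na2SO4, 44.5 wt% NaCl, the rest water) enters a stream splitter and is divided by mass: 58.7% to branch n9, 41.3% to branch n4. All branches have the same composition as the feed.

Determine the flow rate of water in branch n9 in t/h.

258.8 t/h

Branch n9 total = 0.587×1148 = 673.88 t/h.
water in n9 = 0.384×673.88 = 258.77 t/h.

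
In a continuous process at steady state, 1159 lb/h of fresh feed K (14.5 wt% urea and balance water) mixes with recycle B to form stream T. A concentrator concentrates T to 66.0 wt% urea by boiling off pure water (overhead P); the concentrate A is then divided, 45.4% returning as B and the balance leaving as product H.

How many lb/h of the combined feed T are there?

Overall urea balance (none leaves overhead): urea in fresh feed = urea in product, i.e. 1159×0.145 = (1−0.454)·A·0.660.
A = 168.05/(0.660×0.546) = 466.35 lb/h.
Recycle B = 0.454×466.35 = 211.72 lb/h.
Combined feed T = 1159 + 211.72 = 1370.7 lb/h.

1371 lb/h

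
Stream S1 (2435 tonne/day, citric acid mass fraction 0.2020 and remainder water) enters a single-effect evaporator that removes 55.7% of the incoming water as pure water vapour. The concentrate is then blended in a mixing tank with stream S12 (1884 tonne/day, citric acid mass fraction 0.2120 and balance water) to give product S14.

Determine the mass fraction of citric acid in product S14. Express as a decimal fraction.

0.2754

Vapour removed = 0.557×0.798×2435 = 1082.3 tonne/day; concentrate = 1352.7 tonne/day.
citric acid reaching the mixer = 491.87 (from concentrate) + 1884×0.212 = 891.28 tonne/day.
Product flow = 1352.7 + 1884 = 3236.7 tonne/day; citric acid fraction = 0.2754.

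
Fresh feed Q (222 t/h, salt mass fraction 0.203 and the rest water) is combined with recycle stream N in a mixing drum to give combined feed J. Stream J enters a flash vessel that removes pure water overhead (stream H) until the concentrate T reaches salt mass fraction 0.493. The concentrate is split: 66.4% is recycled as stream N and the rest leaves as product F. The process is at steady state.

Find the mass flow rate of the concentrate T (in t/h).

272.1 t/h

Overall salt balance (none leaves overhead): salt in fresh feed = salt in product, i.e. 222×0.203 = (1−0.664)·T·0.493.
T = 45.066/(0.493×0.336) = 272.06 t/h.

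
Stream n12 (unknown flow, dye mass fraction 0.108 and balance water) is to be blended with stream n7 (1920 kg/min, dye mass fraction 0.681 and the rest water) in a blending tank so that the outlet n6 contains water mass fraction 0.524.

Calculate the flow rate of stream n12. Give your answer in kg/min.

1070 kg/min

Let n12 be the unknown flow. Total out = 1920 + n12.
water balance: 612.48 + 0.892·n12 = 0.524·(1920 + n12)
(0.892 − 0.524)·n12 = 0.524×1920 − 612.48 = 393.6
n12 = 393.6 / 0.368 = 1069.6 kg/min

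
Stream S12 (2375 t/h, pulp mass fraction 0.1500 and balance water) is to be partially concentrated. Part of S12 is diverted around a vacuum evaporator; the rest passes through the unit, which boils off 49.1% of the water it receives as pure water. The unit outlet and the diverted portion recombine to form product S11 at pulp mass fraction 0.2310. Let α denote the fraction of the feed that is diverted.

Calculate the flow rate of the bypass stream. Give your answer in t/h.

All 2375×0.150 = 356.25 t/h of pulp reaches S11, so S11 = 356.25/0.231 = 1542.2 t/h and vapour = 832.79 t/h.
The evaporator receives (1−α)·2375 of feed at 0.850 water and removes 0.491 of that water:
0.491×0.850×(1−α)×2375 = 832.79
(1−α) = 832.79/991.21 = 0.8402;  α = 0.1598.
Bypass flow = 0.1598×2375 = 379.57 t/h.

379.6 t/h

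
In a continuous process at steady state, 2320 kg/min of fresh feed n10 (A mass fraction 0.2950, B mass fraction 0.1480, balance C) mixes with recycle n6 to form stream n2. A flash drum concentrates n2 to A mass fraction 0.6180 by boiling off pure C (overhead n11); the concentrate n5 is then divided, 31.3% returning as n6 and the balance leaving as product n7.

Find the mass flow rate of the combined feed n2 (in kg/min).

2825 kg/min

Overall A balance (none leaves overhead): A in fresh feed = A in product, i.e. 2320×0.295 = (1−0.313)·n5·0.618.
n5 = 684.4/(0.618×0.687) = 1612 kg/min.
Recycle n6 = 0.313×1612 = 504.56 kg/min.
Combined feed n2 = 2320 + 504.56 = 2824.6 kg/min.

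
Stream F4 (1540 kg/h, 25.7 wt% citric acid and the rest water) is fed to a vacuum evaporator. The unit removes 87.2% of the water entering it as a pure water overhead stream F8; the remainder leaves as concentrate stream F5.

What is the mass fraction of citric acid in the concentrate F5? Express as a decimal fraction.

citric acid is not removed: 1540×0.257 = 395.78 kg/h of citric acid enters F5.
water entering = 1540×0.743 = 1144.2 kg/h; overhead removed = 0.872×1144.2 = 997.76 kg/h.
Concentrate = 1540 − 997.76 = 542.24 kg/h.
Mass fraction = 395.78/542.24 = 0.7299.

0.7299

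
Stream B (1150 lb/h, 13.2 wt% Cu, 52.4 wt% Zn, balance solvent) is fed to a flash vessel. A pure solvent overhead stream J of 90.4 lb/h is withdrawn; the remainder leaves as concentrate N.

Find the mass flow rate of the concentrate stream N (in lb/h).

Concentrate = 1150 − 90.4 = 1059.6 lb/h.

1060 lb/h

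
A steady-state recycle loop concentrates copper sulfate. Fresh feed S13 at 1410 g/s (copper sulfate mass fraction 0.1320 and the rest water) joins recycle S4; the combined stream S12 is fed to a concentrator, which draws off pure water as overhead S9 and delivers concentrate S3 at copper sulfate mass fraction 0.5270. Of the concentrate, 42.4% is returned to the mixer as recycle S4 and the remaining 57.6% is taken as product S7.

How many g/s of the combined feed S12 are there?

1670 g/s

Overall copper sulfate balance (none leaves overhead): copper sulfate in fresh feed = copper sulfate in product, i.e. 1410×0.132 = (1−0.424)·S3·0.527.
S3 = 186.12/(0.527×0.576) = 613.14 g/s.
Recycle S4 = 0.424×613.14 = 259.97 g/s.
Combined feed S12 = 1410 + 259.97 = 1670 g/s.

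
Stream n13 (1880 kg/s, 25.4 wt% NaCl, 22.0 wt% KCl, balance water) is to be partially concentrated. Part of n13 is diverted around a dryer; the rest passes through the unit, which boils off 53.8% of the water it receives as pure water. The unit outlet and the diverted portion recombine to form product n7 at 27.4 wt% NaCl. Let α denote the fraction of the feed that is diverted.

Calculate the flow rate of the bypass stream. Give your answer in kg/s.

1395 kg/s

All 1880×0.254 = 477.52 kg/s of NaCl reaches n7, so n7 = 477.52/0.274 = 1742.8 kg/s and vapour = 137.23 kg/s.
The evaporator receives (1−α)·1880 of feed at 0.526 water and removes 0.538 of that water:
0.538×0.526×(1−α)×1880 = 137.23
(1−α) = 137.23/532.02 = 0.2579;  α = 0.7421.
Bypass flow = 0.7421×1880 = 1395.1 kg/s.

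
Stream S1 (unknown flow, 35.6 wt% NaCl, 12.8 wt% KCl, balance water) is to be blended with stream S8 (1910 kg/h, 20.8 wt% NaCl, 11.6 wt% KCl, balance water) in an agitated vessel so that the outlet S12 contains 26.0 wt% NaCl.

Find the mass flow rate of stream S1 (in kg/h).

1035 kg/h

Let S1 be the unknown flow. Total out = 1910 + S1.
NaCl balance: 397.28 + 0.356·S1 = 0.260·(1910 + S1)
(0.356 − 0.260)·S1 = 0.260×1910 − 397.28 = 99.32
S1 = 99.32 / 0.096 = 1034.6 kg/h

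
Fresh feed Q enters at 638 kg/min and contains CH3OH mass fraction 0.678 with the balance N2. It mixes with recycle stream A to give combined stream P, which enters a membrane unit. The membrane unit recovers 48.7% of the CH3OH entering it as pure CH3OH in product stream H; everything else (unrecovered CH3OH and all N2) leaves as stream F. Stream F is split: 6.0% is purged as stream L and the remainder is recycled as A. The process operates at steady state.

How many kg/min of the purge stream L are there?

231.2 kg/min

N2 enters only via Q and leaves only via the purge: 638×0.322 = 0.060×(N2 in F), and the membrane unit passes all N2, so N2 in P = N2 in F = 3423.9 kg/min.
CH3OH in P: m_A = 638×0.678 + (1−0.060)·(1−0.487)·m_A, so m_A = 432.56/0.5178 = 835.42 kg/min.
F = (1−0.487)×835.42 + 3423.9 = 3852.5 kg/min.
Purge L = 0.060×3852.5 = 231.15 kg/min.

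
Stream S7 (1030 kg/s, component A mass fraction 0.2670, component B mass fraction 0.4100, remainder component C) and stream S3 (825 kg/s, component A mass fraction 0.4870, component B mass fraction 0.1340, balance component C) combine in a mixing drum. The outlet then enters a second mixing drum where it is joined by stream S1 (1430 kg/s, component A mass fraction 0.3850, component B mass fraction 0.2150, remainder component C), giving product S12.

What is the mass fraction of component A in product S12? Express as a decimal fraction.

0.3736

Overall, product flow = 3285 kg/s.
component A in = 1030×0.267 + 825×0.487 + 1430×0.385 = 1227.3 kg/s.
component A fraction in S12 = 0.3736.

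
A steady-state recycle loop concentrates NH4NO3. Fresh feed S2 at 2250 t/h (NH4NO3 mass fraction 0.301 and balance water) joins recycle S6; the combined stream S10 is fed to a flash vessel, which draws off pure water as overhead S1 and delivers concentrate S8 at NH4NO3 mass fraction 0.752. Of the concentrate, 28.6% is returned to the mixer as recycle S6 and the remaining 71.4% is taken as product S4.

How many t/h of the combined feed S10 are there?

2611 t/h

Overall NH4NO3 balance (none leaves overhead): NH4NO3 in fresh feed = NH4NO3 in product, i.e. 2250×0.301 = (1−0.286)·S8·0.752.
S8 = 677.25/(0.752×0.714) = 1261.3 t/h.
Recycle S6 = 0.286×1261.3 = 360.74 t/h.
Combined feed S10 = 2250 + 360.74 = 2610.7 t/h.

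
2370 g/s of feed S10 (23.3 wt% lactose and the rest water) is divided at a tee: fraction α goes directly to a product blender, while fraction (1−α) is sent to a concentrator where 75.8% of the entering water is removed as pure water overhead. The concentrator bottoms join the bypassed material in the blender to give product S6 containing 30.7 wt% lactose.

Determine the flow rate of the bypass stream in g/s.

1387 g/s

All 2370×0.233 = 552.21 g/s of lactose reaches S6, so S6 = 552.21/0.307 = 1798.7 g/s and vapour = 571.27 g/s.
The evaporator receives (1−α)·2370 of feed at 0.767 water and removes 0.758 of that water:
0.758×0.767×(1−α)×2370 = 571.27
(1−α) = 571.27/1377.9 = 0.4146;  α = 0.5854.
Bypass flow = 0.5854×2370 = 1387.4 g/s.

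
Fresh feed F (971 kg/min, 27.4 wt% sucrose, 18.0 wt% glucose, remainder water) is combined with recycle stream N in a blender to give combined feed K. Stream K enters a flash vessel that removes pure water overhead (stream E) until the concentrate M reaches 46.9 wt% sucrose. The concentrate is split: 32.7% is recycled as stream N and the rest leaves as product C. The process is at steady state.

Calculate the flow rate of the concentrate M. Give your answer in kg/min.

Overall sucrose balance (none leaves overhead): sucrose in fresh feed = sucrose in product, i.e. 971×0.274 = (1−0.327)·M·0.469.
M = 266.05/(0.469×0.673) = 842.91 kg/min.

842.9 kg/min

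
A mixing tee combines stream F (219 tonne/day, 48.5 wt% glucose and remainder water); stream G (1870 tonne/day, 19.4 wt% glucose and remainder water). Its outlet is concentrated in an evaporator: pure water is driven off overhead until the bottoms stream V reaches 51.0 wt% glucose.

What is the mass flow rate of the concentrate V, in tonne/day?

glucose entering = 219×0.485 + 1870×0.194 = 469 tonne/day.
All glucose reports to V, so V = 469/0.510 = 919.6 tonne/day.

919.6 tonne/day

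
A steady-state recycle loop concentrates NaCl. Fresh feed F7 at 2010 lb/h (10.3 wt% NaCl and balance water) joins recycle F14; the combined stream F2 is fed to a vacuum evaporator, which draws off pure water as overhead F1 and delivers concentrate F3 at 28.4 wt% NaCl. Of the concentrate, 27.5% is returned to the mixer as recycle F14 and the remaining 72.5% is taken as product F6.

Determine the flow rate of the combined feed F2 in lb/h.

2287 lb/h

Overall NaCl balance (none leaves overhead): NaCl in fresh feed = NaCl in product, i.e. 2010×0.103 = (1−0.275)·F3·0.284.
F3 = 207.03/(0.284×0.725) = 1005.5 lb/h.
Recycle F14 = 0.275×1005.5 = 276.51 lb/h.
Combined feed F2 = 2010 + 276.51 = 2286.5 lb/h.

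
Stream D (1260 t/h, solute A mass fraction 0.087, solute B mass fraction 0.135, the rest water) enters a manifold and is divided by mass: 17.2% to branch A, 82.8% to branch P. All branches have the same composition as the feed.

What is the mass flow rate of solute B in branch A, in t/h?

29.26 t/h

Branch A total = 0.172×1260 = 216.72 t/h.
solute B in A = 0.135×216.72 = 29.257 t/h.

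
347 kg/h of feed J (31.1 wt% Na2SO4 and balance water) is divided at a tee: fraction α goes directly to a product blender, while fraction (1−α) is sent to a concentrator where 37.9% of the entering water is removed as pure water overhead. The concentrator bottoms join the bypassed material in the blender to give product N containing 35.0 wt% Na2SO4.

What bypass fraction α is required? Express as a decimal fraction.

All 347×0.311 = 107.92 kg/h of Na2SO4 reaches N, so N = 107.92/0.350 = 308.33 kg/h and vapour = 38.666 kg/h.
The evaporator receives (1−α)·347 of feed at 0.689 water and removes 0.379 of that water:
0.379×0.689×(1−α)×347 = 38.666
(1−α) = 38.666/90.612 = 0.4267;  α = 0.5733.

0.573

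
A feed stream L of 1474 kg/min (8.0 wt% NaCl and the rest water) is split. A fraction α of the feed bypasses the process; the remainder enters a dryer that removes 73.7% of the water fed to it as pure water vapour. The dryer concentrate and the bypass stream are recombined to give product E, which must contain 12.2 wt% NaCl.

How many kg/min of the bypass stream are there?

725.6 kg/min

All 1474×0.080 = 117.92 kg/min of NaCl reaches E, so E = 117.92/0.122 = 966.56 kg/min and vapour = 507.44 kg/min.
The evaporator receives (1−α)·1474 of feed at 0.920 water and removes 0.737 of that water:
0.737×0.920×(1−α)×1474 = 507.44
(1−α) = 507.44/999.43 = 0.5077;  α = 0.4923.
Bypass flow = 0.4923×1474 = 725.6 kg/min.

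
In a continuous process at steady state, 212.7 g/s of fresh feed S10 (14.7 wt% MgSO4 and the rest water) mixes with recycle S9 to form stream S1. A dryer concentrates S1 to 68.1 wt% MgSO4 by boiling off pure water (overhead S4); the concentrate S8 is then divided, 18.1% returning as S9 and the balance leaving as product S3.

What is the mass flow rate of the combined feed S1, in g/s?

Overall MgSO4 balance (none leaves overhead): MgSO4 in fresh feed = MgSO4 in product, i.e. 212.7×0.147 = (1−0.181)·S8·0.681.
S8 = 31.267/(0.681×0.819) = 56.06 g/s.
Recycle S9 = 0.181×56.06 = 10.147 g/s.
Combined feed S1 = 212.7 + 10.147 = 222.85 g/s.

222.8 g/s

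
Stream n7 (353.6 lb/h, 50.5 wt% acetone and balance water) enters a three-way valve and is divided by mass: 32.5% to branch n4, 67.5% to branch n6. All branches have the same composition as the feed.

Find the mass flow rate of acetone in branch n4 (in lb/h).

Branch n4 total = 0.325×353.6 = 114.92 lb/h.
acetone in n4 = 0.505×114.92 = 58.035 lb/h.

58.03 lb/h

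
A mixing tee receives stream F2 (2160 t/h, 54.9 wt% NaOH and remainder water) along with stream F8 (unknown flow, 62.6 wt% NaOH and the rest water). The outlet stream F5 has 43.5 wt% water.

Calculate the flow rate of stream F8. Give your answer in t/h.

566.6 t/h

Let F8 be the unknown flow. Total out = 2160 + F8.
water balance: 974.16 + 0.374·F8 = 0.435·(2160 + F8)
(0.374 − 0.435)·F8 = 0.435×2160 − 974.16 = -34.56
F8 = -34.56 / -0.061 = 566.56 t/h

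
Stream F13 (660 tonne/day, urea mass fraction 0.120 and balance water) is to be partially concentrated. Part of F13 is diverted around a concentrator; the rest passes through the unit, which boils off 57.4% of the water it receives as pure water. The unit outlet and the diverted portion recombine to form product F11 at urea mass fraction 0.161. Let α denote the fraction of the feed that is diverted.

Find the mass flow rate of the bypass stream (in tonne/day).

327.3 tonne/day

All 660×0.120 = 79.2 tonne/day of urea reaches F11, so F11 = 79.2/0.161 = 491.93 tonne/day and vapour = 168.07 tonne/day.
The evaporator receives (1−α)·660 of feed at 0.880 water and removes 0.574 of that water:
0.574×0.880×(1−α)×660 = 168.07
(1−α) = 168.07/333.38 = 0.5042;  α = 0.4958.
Bypass flow = 0.4958×660 = 327.26 tonne/day.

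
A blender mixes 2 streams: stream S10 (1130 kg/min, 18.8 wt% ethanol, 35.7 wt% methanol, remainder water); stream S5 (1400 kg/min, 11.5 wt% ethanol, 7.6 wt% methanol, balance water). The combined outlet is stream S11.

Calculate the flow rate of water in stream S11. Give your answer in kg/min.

1647 kg/min

water out = water in = 1130×0.455 + 1400×0.809 = 1646.8 kg/min.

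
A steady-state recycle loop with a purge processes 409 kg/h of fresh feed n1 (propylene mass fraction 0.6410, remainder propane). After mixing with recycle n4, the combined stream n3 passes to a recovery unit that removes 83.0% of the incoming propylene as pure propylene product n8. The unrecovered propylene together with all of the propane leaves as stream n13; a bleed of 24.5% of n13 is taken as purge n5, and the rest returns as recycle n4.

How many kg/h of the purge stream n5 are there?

propane enters only via n1 and leaves only via the purge: 409×0.359 = 0.245×(propane in n13), and the recovery unit passes all propane, so propane in n3 = propane in n13 = 599.31 kg/h.
propylene in n3: m_A = 409×0.641 + (1−0.245)·(1−0.830)·m_A, so m_A = 262.17/0.8717 = 300.77 kg/h.
n13 = (1−0.830)×300.77 + 599.31 = 650.44 kg/h.
Purge n5 = 0.245×650.44 = 159.36 kg/h.

159.4 kg/h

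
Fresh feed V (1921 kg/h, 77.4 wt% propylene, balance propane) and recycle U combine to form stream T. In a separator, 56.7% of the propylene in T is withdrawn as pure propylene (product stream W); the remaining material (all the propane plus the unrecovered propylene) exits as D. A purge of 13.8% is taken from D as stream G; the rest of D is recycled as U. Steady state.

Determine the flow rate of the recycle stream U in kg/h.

propane enters only via V and leaves only via the purge: 1921×0.226 = 0.138×(propane in D), and the separator passes all propane, so propane in T = propane in D = 3146 kg/h.
propylene in T: m_A = 1921×0.774 + (1−0.138)·(1−0.567)·m_A, so m_A = 1486.9/0.6268 = 2372.3 kg/h.
D = (1−0.567)×2372.3 + 3146 = 4173.2 kg/h.
Recycle U = (1−0.138)×4173.2 = 3597.3 kg/h.

3597 kg/h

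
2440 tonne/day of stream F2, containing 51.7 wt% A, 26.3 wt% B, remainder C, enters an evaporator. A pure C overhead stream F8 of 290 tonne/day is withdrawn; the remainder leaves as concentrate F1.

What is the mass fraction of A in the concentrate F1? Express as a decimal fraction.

A is not removed: 2440×0.517 = 1261.5 tonne/day of A enters F1.
Concentrate = 2440 − 290 = 2150 tonne/day.
Mass fraction = 1261.5/2150 = 0.587.

0.587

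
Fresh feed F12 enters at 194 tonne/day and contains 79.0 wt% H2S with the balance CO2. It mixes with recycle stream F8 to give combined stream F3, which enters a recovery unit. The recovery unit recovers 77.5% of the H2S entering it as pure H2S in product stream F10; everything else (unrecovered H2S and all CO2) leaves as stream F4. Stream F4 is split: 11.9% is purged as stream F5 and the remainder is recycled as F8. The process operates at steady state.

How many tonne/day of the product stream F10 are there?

H2S in F3: m_A = 194×0.790 + (1−0.119)·(1−0.775)·m_A, so m_A = 153.26/0.8018 = 191.15 tonne/day.
Product F10 = 0.775×191.15 = 148.14 tonne/day.

148.1 tonne/day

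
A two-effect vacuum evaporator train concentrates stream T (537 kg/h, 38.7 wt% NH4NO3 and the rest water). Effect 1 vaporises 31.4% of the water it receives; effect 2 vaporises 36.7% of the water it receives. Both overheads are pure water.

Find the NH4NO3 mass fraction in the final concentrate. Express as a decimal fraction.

water in feed = 537×0.613 = 329.18 kg/h.
After stage 1: water left = (1−0.314)×329.18 = 225.82; stream total = 433.64 kg/h.
After stage 2: water left = (1−0.367)×225.82 = 142.94; final concentrate = 350.76 kg/h.
NH4NO3 fraction = 207.82/350.76 = 0.592.

0.592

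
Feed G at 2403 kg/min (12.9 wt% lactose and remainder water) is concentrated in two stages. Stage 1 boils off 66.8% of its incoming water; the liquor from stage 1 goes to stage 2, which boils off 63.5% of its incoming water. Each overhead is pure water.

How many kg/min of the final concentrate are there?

563.6 kg/min

water in feed = 2403×0.871 = 2093 kg/min.
After stage 1: water left = (1−0.668)×2093 = 694.88; stream total = 1004.9 kg/min.
After stage 2: water left = (1−0.635)×694.88 = 253.63; final concentrate = 563.62 kg/min.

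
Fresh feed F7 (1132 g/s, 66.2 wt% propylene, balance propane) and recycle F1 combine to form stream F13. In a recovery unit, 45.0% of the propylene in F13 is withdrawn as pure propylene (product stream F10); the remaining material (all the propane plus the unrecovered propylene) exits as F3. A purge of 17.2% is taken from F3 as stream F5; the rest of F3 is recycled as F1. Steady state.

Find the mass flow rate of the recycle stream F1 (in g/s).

propane enters only via F7 and leaves only via the purge: 1132×0.338 = 0.172×(propane in F3), and the recovery unit passes all propane, so propane in F13 = propane in F3 = 2224.5 g/s.
propylene in F13: m_A = 1132×0.662 + (1−0.172)·(1−0.450)·m_A, so m_A = 749.38/0.5446 = 1376 g/s.
F3 = (1−0.450)×1376 + 2224.5 = 2981.3 g/s.
Recycle F1 = (1−0.172)×2981.3 = 2468.5 g/s.

2469 g/s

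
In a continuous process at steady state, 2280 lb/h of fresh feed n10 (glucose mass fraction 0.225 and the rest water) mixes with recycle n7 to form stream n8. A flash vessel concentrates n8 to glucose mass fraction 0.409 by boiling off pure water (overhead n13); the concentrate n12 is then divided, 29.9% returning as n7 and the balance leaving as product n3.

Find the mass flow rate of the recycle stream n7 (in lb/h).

Overall glucose balance (none leaves overhead): glucose in fresh feed = glucose in product, i.e. 2280×0.225 = (1−0.299)·n12·0.409.
n12 = 513/(0.409×0.701) = 1789.3 lb/h.
Recycle n7 = 0.299×1789.3 = 534.99 lb/h.

535 lb/h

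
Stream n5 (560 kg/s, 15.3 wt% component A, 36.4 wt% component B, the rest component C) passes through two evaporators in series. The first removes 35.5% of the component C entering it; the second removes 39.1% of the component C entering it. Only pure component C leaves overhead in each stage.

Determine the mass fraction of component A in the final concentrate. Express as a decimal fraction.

component C in feed = 560×0.483 = 270.48 kg/s.
After stage 1: component C left = (1−0.355)×270.48 = 174.46; stream total = 463.98 kg/s.
After stage 2: component C left = (1−0.391)×174.46 = 106.25; final concentrate = 395.77 kg/s.
component A fraction = 85.68/395.77 = 0.2165.

0.2165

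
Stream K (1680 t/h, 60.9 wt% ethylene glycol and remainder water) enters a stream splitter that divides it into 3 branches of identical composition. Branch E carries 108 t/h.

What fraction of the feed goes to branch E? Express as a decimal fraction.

Fraction to E = 108/1680 = 0.0643.

0.064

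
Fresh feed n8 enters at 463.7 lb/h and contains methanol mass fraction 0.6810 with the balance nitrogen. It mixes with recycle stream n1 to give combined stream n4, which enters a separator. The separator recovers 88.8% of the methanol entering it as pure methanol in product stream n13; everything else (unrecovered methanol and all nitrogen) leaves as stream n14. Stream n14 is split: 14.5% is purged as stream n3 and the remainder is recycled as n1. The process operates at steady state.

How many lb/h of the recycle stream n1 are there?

905.7 lb/h

nitrogen enters only via n8 and leaves only via the purge: 463.7×0.319 = 0.145×(nitrogen in n14), and the separator passes all nitrogen, so nitrogen in n4 = nitrogen in n14 = 1020.1 lb/h.
methanol in n4: m_A = 463.7×0.681 + (1−0.145)·(1−0.888)·m_A, so m_A = 315.78/0.9042 = 349.22 lb/h.
n14 = (1−0.888)×349.22 + 1020.1 = 1059.3 lb/h.
Recycle n1 = (1−0.145)×1059.3 = 905.66 lb/h.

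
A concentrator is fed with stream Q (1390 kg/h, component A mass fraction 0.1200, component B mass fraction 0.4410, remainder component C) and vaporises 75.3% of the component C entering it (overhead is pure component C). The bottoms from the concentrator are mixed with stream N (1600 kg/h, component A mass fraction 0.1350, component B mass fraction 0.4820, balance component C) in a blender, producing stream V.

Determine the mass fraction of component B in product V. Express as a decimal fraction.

Vapour removed = 0.753×0.439×1390 = 459.49 kg/h; concentrate = 930.51 kg/h.
component B reaching the mixer = 612.99 (from concentrate) + 1600×0.482 = 1384.2 kg/h.
Product flow = 930.51 + 1600 = 2530.5 kg/h; component B fraction = 0.5470.

0.5470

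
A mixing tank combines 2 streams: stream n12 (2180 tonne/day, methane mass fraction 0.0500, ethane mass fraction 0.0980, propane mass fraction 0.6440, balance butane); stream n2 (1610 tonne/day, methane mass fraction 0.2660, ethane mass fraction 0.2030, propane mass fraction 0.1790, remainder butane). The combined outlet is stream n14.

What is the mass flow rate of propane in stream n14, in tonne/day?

1692 tonne/day

propane out = propane in = 2180×0.644 + 1610×0.179 = 1692.1 tonne/day.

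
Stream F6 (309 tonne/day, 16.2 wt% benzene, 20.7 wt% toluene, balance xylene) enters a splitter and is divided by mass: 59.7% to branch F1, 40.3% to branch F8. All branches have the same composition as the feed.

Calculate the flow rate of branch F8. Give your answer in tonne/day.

Branch F8 flow = 0.403×309 = 124.53 tonne/day.

124.5 tonne/day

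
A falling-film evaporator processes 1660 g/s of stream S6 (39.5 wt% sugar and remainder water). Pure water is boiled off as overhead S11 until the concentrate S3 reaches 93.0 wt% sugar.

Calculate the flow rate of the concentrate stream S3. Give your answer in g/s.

sugar is conserved: 1660×0.395 = 655.7 g/s all reports to the concentrate.
Concentrate = 655.7/(target fraction) = 705.05 g/s.

705.1 g/s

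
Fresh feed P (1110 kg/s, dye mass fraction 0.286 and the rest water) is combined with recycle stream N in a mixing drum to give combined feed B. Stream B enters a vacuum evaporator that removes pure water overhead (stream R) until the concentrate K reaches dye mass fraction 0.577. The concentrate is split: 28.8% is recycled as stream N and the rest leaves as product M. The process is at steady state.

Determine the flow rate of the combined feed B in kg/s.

1333 kg/s

Overall dye balance (none leaves overhead): dye in fresh feed = dye in product, i.e. 1110×0.286 = (1−0.288)·K·0.577.
K = 317.46/(0.577×0.712) = 772.74 kg/s.
Recycle N = 0.288×772.74 = 222.55 kg/s.
Combined feed B = 1110 + 222.55 = 1332.5 kg/s.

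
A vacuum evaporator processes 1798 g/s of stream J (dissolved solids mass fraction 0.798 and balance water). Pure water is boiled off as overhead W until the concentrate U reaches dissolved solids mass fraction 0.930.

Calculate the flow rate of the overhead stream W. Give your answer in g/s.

dissolved solids is conserved: 1798×0.798 = 1434.8 g/s all reports to the concentrate.
Concentrate = 1434.8/(target fraction) = 1542.8 g/s.
Overhead = 1798 − 1542.8 = 255.2 g/s.

255.2 g/s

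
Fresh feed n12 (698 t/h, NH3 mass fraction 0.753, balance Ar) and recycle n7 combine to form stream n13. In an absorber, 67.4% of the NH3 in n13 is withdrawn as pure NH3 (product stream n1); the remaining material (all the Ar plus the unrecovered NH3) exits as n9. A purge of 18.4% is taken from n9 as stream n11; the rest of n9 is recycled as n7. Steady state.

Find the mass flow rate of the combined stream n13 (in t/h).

Ar enters only via n12 and leaves only via the purge: 698×0.247 = 0.184×(Ar in n9), and the absorber passes all Ar, so Ar in n13 = Ar in n9 = 936.99 t/h.
NH3 in n13: m_A = 698×0.753 + (1−0.184)·(1−0.674)·m_A, so m_A = 525.59/0.7340 = 716.08 t/h.
n13 = 716.08 + 936.99 = 1653.1 t/h.

1653 t/h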